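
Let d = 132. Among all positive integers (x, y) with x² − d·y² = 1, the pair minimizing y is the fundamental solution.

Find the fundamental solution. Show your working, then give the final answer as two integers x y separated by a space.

[11; 2,22] for √132; ℓ=2 ⇒ convergent index 1
k=0  a_k=11  p_k/q_k = 11/1
k=1  a_k=2  p_k/q_k = 23/2
→ (23, 2).  Check: 23²=529, 132·2²=528, difference 1.

23 2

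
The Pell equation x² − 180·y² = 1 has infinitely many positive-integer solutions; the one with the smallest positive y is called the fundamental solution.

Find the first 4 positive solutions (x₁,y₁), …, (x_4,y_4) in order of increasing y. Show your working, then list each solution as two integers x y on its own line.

161 12
51841 3864
16692641 1244196
5374978561 400627248

d=180: √d = [13; 2,2,2,26] (ℓ=4, even), read p_3/q_3
i=0: a=13 ⇒ p=13, q=1
i=1: a=2 ⇒ p=27, q=2
i=2: a=2 ⇒ p=67, q=5
i=3: a=2 ⇒ p=161, q=12
fundamental: x₁=161, y₁=12  (since 25921 − 180·144 = 1)
n=2: (161,12)∘(161,12) = (161·161+180·12·12, 161·12+12·161) = (51841,3864)
n=3: (51841,3864)∘(161,12) = (161·51841+180·12·3864, 161·3864+12·51841) = (16692641,1244196)
n=4: (16692641,1244196)∘(161,12) = (161·16692641+180·12·1244196, 161·1244196+12·16692641) = (5374978561,400627248)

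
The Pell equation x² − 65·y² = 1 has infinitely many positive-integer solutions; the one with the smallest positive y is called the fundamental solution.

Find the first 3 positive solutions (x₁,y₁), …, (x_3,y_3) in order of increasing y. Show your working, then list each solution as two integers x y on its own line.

√65 → a₀=8, period (16); ℓ=1 odd so k=1
k=0  a_k=8  p_k/q_k = 8/1
k=1  a_k=16  p_k/q_k = 129/16
(x₁, y₁) = (129, 16);  129² − 65·16² = 1 ✓
(x_2, y_2) = (129·129 + 65·16·16, 129·16 + 16·129) = (33281, 4128)
(x_3, y_3) = (129·33281 + 65·16·4128, 129·4128 + 16·33281) = (8586369, 1065008)

129 16
33281 4128
8586369 1065008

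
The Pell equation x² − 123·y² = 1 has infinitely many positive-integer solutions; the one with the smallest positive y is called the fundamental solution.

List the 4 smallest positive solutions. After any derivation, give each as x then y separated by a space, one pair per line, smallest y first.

122 11
29767 2684
7263026 654885
1772148577 159789256

d=123: √d = [11; 11,22] (ℓ=2, even), read p_1/q_1
i=0: a=11 ⇒ p=11, q=1
i=1: a=11 ⇒ p=122, q=11
→ (122, 11).  Check: 122²=14884, 123·11²=14883, difference 1.
k=2:  x_2 = 122·122+123·11·11 = 29767,  y_2 = 122·11+11·122 = 2684
k=3:  x_3 = 122·29767+123·11·2684 = 7263026,  y_3 = 122·2684+11·29767 = 654885
k=4:  x_4 = 122·7263026+123·11·654885 = 1772148577,  y_4 = 122·654885+11·7263026 = 159789256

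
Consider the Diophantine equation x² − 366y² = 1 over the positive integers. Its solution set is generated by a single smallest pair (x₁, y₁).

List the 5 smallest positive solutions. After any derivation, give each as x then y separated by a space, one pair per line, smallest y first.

√366 → a₀=19, period (7,1,1,1,2,12,2,1,1,1,7,38); ℓ=12 even so k=11
k=0  a_k=19  p_k/q_k = 19/1
…
k=5  a_k=2  p_k/q_k = 1167/61
k=6  a_k=12  p_k/q_k = 14444/755
…
k=8  a_k=1  p_k/q_k = 44499/2326
k=9  a_k=1  p_k/q_k = 74554/3897
k=10  a_k=1  p_k/q_k = 119053/6223
k=11  a_k=7  p_k/q_k = 907925/47458
→ (907925, 47458).  Check: 907925²=824327805625, 366·47458²=824327805624, difference 1.
k=2:  x_2 = 907925·907925+366·47458·47458 = 1648655611249,  y_2 = 907925·47458+47458·907925 = 86176609300
k=3:  x_3 = 907925·1648655611249+366·47458·86176609300 = 2993711291685588725,  y_3 = 907925·86176609300+47458·1648655611249 = 156483795997357542
k=4:  x_4 = 907925·2993711291685588725+366·47458·156483795997357542 = 5436130649005627630680001,  y_4 = 907925·156483795997357542+47458·2993711291685588725 = 284151100961715516031400
k=5:  x_5 = 907925·5436130649005627630680001+366·47458·284151100961715516031400 = 9871197838993875221878594227125,  y_5 = 907925·284151100961715516031400+47458·5436130649005627630680001 = 515975776681174635989620332458

907925 47458
1648655611249 86176609300
2993711291685588725 156483795997357542
5436130649005627630680001 284151100961715516031400
9871197838993875221878594227125 515975776681174635989620332458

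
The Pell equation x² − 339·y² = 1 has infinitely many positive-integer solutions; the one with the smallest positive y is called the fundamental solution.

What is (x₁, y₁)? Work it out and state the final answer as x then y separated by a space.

d=339: √d = [18; 2,2,2,1,17,1,2,2,2,36] (ℓ=10, even), read p_9/q_9
a_0=18:  p_0=18·1+0=18,  q_0=18·0+1=1
…
a_2=2:  p_2=2·37+18=92,  q_2=2·2+1=5
a_3=2:  p_3=2·92+37=221,  q_3=2·5+2=12
…
a_5=17:  p_5=17·313+221=5542,  q_5=17·17+12=301
a_6=1:  p_6=1·5542+313=5855,  q_6=1·301+17=318
…
a_8=2:  p_8=2·17252+5855=40359,  q_8=2·937+318=2192
a_9=2:  p_9=2·40359+17252=97970,  q_9=2·2192+937=5321
fundamental: x₁=97970, y₁=5321  (since 9598120900 − 339·28313041 = 1)

97970 5321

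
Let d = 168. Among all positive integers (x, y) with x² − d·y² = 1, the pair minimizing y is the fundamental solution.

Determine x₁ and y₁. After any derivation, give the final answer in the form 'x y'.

13 1

d=168: √d = [12; 1,24] (ℓ=2, even), read p_1/q_1
k=0  a_k=12  p_k/q_k = 12/1
k=1  a_k=1  p_k/q_k = 13/1
(x₁, y₁) = (13, 1);  13² − 168·1² = 1 ✓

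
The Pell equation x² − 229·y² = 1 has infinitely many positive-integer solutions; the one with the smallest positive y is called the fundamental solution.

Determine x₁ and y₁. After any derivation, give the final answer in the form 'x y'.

d=229: √d = [15; 7,1,1,7,30] (ℓ=5, odd), read p_9/q_9
step 0: (15, 1)  from 15·(1,0) + (0,1)
step 1: (106, 7)  from 7·(15,1) + (1,0)
step 2: (121, 8)  from 1·(106,7) + (15,1)
step 3: (227, 15)  from 1·(121,8) + (106,7)
step 4: (1710, 113)  from 7·(227,15) + (121,8)
step 5: (51527, 3405)  from 30·(1710,113) + (227,15)
step 6: (362399, 23948)  from 7·(51527,3405) + (1710,113)
…
step 8: (776325, 51301)  from 1·(413926,27353) + (362399,23948)
step 9: (5848201, 386460)  from 7·(776325,51301) + (413926,27353)
→ (5848201, 386460).  Check: 5848201²=34201454936401, 229·386460²=34201454936400, difference 1.

5848201 386460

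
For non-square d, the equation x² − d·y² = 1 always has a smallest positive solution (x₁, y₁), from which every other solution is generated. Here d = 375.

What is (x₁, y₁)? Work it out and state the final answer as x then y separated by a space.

√375 → a₀=19, period (2,1,2,1,5,1,2,1,2,38); ℓ=10 even so k=9
step 0: (19, 1)  from 19·(1,0) + (0,1)
step 1: (39, 2)  from 2·(19,1) + (1,0)
step 2: (58, 3)  from 1·(39,2) + (19,1)
…
step 4: (213, 11)  from 1·(155,8) + (58,3)
…
step 7: (4086, 211)  from 2·(1433,74) + (1220,63)
step 8: (5519, 285)  from 1·(4086,211) + (1433,74)
step 9: (15124, 781)  from 2·(5519,285) + (4086,211)
→ (15124, 781).  Check: 15124²=228735376, 375·781²=228735375, difference 1.

15124 781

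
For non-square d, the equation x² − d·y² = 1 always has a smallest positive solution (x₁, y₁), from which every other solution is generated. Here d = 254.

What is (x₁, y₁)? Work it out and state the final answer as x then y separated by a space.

255 16

[15; 1,14,1,30] for √254; ℓ=4 ⇒ convergent index 3
k=0  a_k=15  p_k/q_k = 15/1
…
k=2  a_k=14  p_k/q_k = 239/15
k=3  a_k=1  p_k/q_k = 255/16
→ (255, 16).  Check: 255²=65025, 254·16²=65024, difference 1.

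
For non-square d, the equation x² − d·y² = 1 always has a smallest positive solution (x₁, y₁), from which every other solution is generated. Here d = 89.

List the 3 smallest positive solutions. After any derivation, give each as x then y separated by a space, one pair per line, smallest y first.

500001 53000
500002000001 53000106000
500003000004500001 53000212000159000

d=89: √d = [9; 2,3,3,2,18] (ℓ=5, odd), read p_9/q_9
i=0: a=9 ⇒ p=9, q=1
…
i=2: a=3 ⇒ p=66, q=7
…
i=5: a=18 ⇒ p=9217, q=977
…
i=7: a=3 ⇒ p=66019, q=6998
i=8: a=3 ⇒ p=216991, q=23001
i=9: a=2 ⇒ p=500001, q=53000
→ (500001, 53000).  Check: 500001²=250001000001, 89·53000²=250001000000, difference 1.
(x_2, y_2) = (500001·500001 + 89·53000·53000, 500001·53000 + 53000·500001) = (500002000001, 53000106000)
(x_3, y_3) = (500001·500002000001 + 89·53000·53000106000, 500001·53000106000 + 53000·500002000001) = (500003000004500001, 53000212000159000)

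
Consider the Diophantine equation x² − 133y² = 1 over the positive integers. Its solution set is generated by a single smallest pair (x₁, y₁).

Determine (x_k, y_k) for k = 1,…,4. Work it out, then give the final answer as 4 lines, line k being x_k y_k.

√133 = [11; 1,1,7,5,1,…,1,1,22, …], period ℓ=16 (even) → k=15
k=0  a_k=11  p_k/q_k = 11/1
k=1  a_k=1  p_k/q_k = 12/1
k=2  a_k=1  p_k/q_k = 23/2
k=3  a_k=7  p_k/q_k = 173/15
…
k=5  a_k=1  p_k/q_k = 1061/92
…
k=8  a_k=2  p_k/q_k = 7969/691
k=9  a_k=1  p_k/q_k = 10979/952
k=10  a_k=1  p_k/q_k = 18948/1643
k=11  a_k=1  p_k/q_k = 29927/2595
k=12  a_k=5  p_k/q_k = 168583/14618
k=13  a_k=7  p_k/q_k = 1210008/104921
k=14  a_k=1  p_k/q_k = 1378591/119539
k=15  a_k=1  p_k/q_k = 2588599/224460
→ (2588599, 224460).  Check: 2588599²=6700844782801, 133·224460²=6700844782800, difference 1.
k=2:  x_2 = 2588599·2588599+133·224460·224460 = 13401689565601,  y_2 = 2588599·224460+224460·2588599 = 1162073863080
k=3:  x_3 = 2588599·13401689565601+133·224460·1162073863080 = 69383200415647777399,  y_3 = 2588599·1162073863080+224460·13401689565601 = 6016286479789825380
k=4:  x_4 = 2588599·69383200415647777399+133·224460·6016286479789825380 = 359210566425477440164982401,  y_4 = 2588599·6016286479789825380+224460·69383200415647777399 = 31147506330593762303822160

2588599 224460
13401689565601 1162073863080
69383200415647777399 6016286479789825380
359210566425477440164982401 31147506330593762303822160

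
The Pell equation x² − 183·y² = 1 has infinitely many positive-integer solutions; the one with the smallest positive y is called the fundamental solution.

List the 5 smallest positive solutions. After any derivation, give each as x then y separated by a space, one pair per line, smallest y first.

d=183: √d = [13; 1,1,8,1,1,26] (ℓ=6, even), read p_5/q_5
a_0=13:  p_0=13·1+0=13,  q_0=13·0+1=1
a_1=1:  p_1=1·13+1=14,  q_1=1·1+0=1
…
a_3=8:  p_3=8·27+14=230,  q_3=8·2+1=17
a_4=1:  p_4=1·230+27=257,  q_4=1·17+2=19
a_5=1:  p_5=1·257+230=487,  q_5=1·19+17=36
(x₁, y₁) = (487, 36);  487² − 183·36² = 1 ✓
(x_2, y_2) = (487·487 + 183·36·36, 487·36 + 36·487) = (474337, 35064)
(x_3, y_3) = (487·474337 + 183·36·35064, 487·35064 + 36·474337) = (462003751, 34152300)
(x_4, y_4) = (487·462003751 + 183·36·34152300, 487·34152300 + 36·462003751) = (449991179137, 33264305136)
(x_5, y_5) = (487·449991179137 + 183·36·33264305136, 487·33264305136 + 36·449991179137) = (438290946475687, 32399399050164)

487 36
474337 35064
462003751 34152300
449991179137 33264305136
438290946475687 32399399050164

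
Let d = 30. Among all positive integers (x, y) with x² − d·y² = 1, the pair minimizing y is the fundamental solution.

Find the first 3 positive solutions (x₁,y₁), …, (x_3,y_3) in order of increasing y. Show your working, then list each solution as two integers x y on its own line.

√30 = [5; 2,10, …], period ℓ=2 (even) → k=1
i=0: a=5 ⇒ p=5, q=1
i=1: a=2 ⇒ p=11, q=2
→ (11, 2).  Check: 11²=121, 30·2²=120, difference 1.
k=2:  x_2 = 11·11+30·2·2 = 241,  y_2 = 11·2+2·11 = 44
k=3:  x_3 = 11·241+30·2·44 = 5291,  y_3 = 11·44+2·241 = 966

11 2
241 44
5291 966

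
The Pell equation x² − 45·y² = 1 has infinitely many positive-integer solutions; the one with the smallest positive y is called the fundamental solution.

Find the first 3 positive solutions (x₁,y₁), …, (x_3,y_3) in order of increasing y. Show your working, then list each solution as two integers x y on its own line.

√45 → a₀=6, period (1,2,2,2,1,12); ℓ=6 even so k=5
a_0=6:  p_0=6·1+0=6,  q_0=6·0+1=1
a_1=1:  p_1=1·6+1=7,  q_1=1·1+0=1
…
a_3=2:  p_3=2·20+7=47,  q_3=2·3+1=7
a_4=2:  p_4=2·47+20=114,  q_4=2·7+3=17
a_5=1:  p_5=1·114+47=161,  q_5=1·17+7=24
fundamental: x₁=161, y₁=24  (since 25921 − 45·576 = 1)
(x_2, y_2) = (161·161 + 45·24·24, 161·24 + 24·161) = (51841, 7728)
(x_3, y_3) = (161·51841 + 45·24·7728, 161·7728 + 24·51841) = (16692641, 2488392)

161 24
51841 7728
16692641 2488392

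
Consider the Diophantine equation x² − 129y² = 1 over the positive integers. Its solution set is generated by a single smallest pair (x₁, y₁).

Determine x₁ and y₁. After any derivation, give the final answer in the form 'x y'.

16855 1484

[11; 2,1,3,1,6,1,3,1,2,22] for √129; ℓ=10 ⇒ convergent index 9
step 0: (11, 1)  from 11·(1,0) + (0,1)
step 1: (23, 2)  from 2·(11,1) + (1,0)
step 2: (34, 3)  from 1·(23,2) + (11,1)
step 3: (125, 11)  from 3·(34,3) + (23,2)
step 4: (159, 14)  from 1·(125,11) + (34,3)
…
step 6: (1238, 109)  from 1·(1079,95) + (159,14)
step 7: (4793, 422)  from 3·(1238,109) + (1079,95)
step 8: (6031, 531)  from 1·(4793,422) + (1238,109)
step 9: (16855, 1484)  from 2·(6031,531) + (4793,422)
→ (16855, 1484).  Check: 16855²=284091025, 129·1484²=284091024, difference 1.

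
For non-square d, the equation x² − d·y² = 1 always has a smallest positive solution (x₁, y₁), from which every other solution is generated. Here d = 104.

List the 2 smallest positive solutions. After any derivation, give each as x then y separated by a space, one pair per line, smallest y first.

51 5
5201 510

[10; 5,20] for √104; ℓ=2 ⇒ convergent index 1
a_0=10:  p_0=10·1+0=10,  q_0=10·0+1=1
a_1=5:  p_1=5·10+1=51,  q_1=5·1+0=5
→ (51, 5).  Check: 51²=2601, 104·5²=2600, difference 1.
n=2: (51,5)∘(51,5) = (51·51+104·5·5, 51·5+5·51) = (5201,510)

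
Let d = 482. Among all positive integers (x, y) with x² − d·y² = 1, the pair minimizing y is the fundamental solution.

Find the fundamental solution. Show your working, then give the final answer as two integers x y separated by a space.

483 22

d=482: √d = [21; 1,20,1,42] (ℓ=4, even), read p_3/q_3
k=0  a_k=21  p_k/q_k = 21/1
…
k=2  a_k=20  p_k/q_k = 461/21
k=3  a_k=1  p_k/q_k = 483/22
→ (483, 22).  Check: 483²=233289, 482·22²=233288, difference 1.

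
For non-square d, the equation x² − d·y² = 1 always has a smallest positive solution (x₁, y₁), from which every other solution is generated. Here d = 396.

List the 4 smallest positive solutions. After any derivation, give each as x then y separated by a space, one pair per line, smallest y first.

[19; 1,8,1,38] for √396; ℓ=4 ⇒ convergent index 3
a_0=19:  p_0=19·1+0=19,  q_0=19·0+1=1
a_1=1:  p_1=1·19+1=20,  q_1=1·1+0=1
a_2=8:  p_2=8·20+19=179,  q_2=8·1+1=9
a_3=1:  p_3=1·179+20=199,  q_3=1·9+1=10
(x₁, y₁) = (199, 10);  199² − 396·10² = 1 ✓
(x_2, y_2) = (199·199 + 396·10·10, 199·10 + 10·199) = (79201, 3980)
(x_3, y_3) = (199·79201 + 396·10·3980, 199·3980 + 10·79201) = (31521799, 1584030)
(x_4, y_4) = (199·31521799 + 396·10·1584030, 199·1584030 + 10·31521799) = (12545596801, 630439960)

199 10
79201 3980
31521799 1584030
12545596801 630439960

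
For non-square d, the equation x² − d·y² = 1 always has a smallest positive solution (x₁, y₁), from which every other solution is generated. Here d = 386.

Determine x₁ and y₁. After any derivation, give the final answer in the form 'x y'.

√386 → a₀=19, period (1,1,1,4,1,18,1,4,1,1,1,38); ℓ=12 even so k=11
a_0=19:  p_0=19·1+0=19,  q_0=19·0+1=1
a_1=1:  p_1=1·19+1=20,  q_1=1·1+0=1
a_2=1:  p_2=1·20+19=39,  q_2=1·1+1=2
…
a_4=4:  p_4=4·59+39=275,  q_4=4·3+2=14
…
a_6=18:  p_6=18·334+275=6287,  q_6=18·17+14=320
…
a_9=1:  p_9=1·32771+6621=39392,  q_9=1·1668+337=2005
a_10=1:  p_10=1·39392+32771=72163,  q_10=1·2005+1668=3673
a_11=1:  p_11=1·72163+39392=111555,  q_11=1·3673+2005=5678
fundamental: x₁=111555, y₁=5678  (since 12444518025 − 386·32239684 = 1)

111555 5678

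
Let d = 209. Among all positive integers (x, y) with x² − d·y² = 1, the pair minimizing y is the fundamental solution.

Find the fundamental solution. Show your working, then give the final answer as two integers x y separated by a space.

46551 3220

√209 = [14; 2,5,3,2,3,5,2,28, …], period ℓ=8 (even) → k=7
k=0  a_k=14  p_k/q_k = 14/1
k=1  a_k=2  p_k/q_k = 29/2
…
k=4  a_k=2  p_k/q_k = 1171/81
k=5  a_k=3  p_k/q_k = 4019/278
k=6  a_k=5  p_k/q_k = 21266/1471
k=7  a_k=2  p_k/q_k = 46551/3220
→ (46551, 3220).  Check: 46551²=2166995601, 209·3220²=2166995600, difference 1.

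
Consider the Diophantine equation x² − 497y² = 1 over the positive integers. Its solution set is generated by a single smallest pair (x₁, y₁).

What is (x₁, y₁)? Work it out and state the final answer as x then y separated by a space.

[22; 3,2,2,5,6,5,2,2,3,44] for √497; ℓ=10 ⇒ convergent index 9
i=0: a=22 ⇒ p=22, q=1
…
i=2: a=2 ⇒ p=156, q=7
…
i=4: a=5 ⇒ p=2051, q=92
i=5: a=6 ⇒ p=12685, q=569
…
i=7: a=2 ⇒ p=143637, q=6443
i=8: a=2 ⇒ p=352750, q=15823
i=9: a=3 ⇒ p=1201887, q=53912
fundamental: x₁=1201887, y₁=53912  (since 1444532360769 − 497·2906503744 = 1)

1201887 53912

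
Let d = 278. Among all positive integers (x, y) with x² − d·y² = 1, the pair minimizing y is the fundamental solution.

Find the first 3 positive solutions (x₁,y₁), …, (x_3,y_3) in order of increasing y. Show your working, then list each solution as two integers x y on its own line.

2501 150
12510001 750300
62575022501 3753000450

√278 → a₀=16, period (1,2,16,2,1,32); ℓ=6 even so k=5
a_0=16:  p_0=16·1+0=16,  q_0=16·0+1=1
a_1=1:  p_1=1·16+1=17,  q_1=1·1+0=1
a_2=2:  p_2=2·17+16=50,  q_2=2·1+1=3
a_3=16:  p_3=16·50+17=817,  q_3=16·3+1=49
a_4=2:  p_4=2·817+50=1684,  q_4=2·49+3=101
a_5=1:  p_5=1·1684+817=2501,  q_5=1·101+49=150
→ (2501, 150).  Check: 2501²=6255001, 278·150²=6255000, difference 1.
n=2: (2501,150)∘(2501,150) = (2501·2501+278·150·150, 2501·150+150·2501) = (12510001,750300)
n=3: (12510001,750300)∘(2501,150) = (2501·12510001+278·150·750300, 2501·750300+150·12510001) = (62575022501,3753000450)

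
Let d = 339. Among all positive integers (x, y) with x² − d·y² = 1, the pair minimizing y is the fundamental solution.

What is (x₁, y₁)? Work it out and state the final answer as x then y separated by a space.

97970 5321

d=339: √d = [18; 2,2,2,1,17,1,2,2,2,36] (ℓ=10, even), read p_9/q_9
i=0: a=18 ⇒ p=18, q=1
…
i=2: a=2 ⇒ p=92, q=5
i=3: a=2 ⇒ p=221, q=12
i=4: a=1 ⇒ p=313, q=17
i=5: a=17 ⇒ p=5542, q=301
i=6: a=1 ⇒ p=5855, q=318
i=7: a=2 ⇒ p=17252, q=937
i=8: a=2 ⇒ p=40359, q=2192
i=9: a=2 ⇒ p=97970, q=5321
(x₁, y₁) = (97970, 5321);  97970² − 339·5321² = 1 ✓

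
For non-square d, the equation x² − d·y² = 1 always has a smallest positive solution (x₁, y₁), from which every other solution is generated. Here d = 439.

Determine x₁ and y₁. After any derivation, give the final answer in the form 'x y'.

440 21

[20; 1,19,1,40] for √439; ℓ=4 ⇒ convergent index 3
step 0: (20, 1)  from 20·(1,0) + (0,1)
step 1: (21, 1)  from 1·(20,1) + (1,0)
step 2: (419, 20)  from 19·(21,1) + (20,1)
step 3: (440, 21)  from 1·(419,20) + (21,1)
(x₁, y₁) = (440, 21);  440² − 439·21² = 1 ✓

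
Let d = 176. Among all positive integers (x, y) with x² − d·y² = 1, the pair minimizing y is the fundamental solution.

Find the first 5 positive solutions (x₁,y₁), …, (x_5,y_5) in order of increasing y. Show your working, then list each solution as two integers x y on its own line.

d=176: √d = [13; 3,1,3,26] (ℓ=4, even), read p_3/q_3
a_0=13:  p_0=13·1+0=13,  q_0=13·0+1=1
…
a_2=1:  p_2=1·40+13=53,  q_2=1·3+1=4
a_3=3:  p_3=3·53+40=199,  q_3=3·4+3=15
→ (199, 15).  Check: 199²=39601, 176·15²=39600, difference 1.
n=2: (199,15)∘(199,15) = (199·199+176·15·15, 199·15+15·199) = (79201,5970)
n=3: (79201,5970)∘(199,15) = (199·79201+176·15·5970, 199·5970+15·79201) = (31521799,2376045)
n=4: (31521799,2376045)∘(199,15) = (199·31521799+176·15·2376045, 199·2376045+15·31521799) = (12545596801,945659940)
n=5: (12545596801,945659940)∘(199,15) = (199·12545596801+176·15·945659940, 199·945659940+15·12545596801) = (4993116004999,376370280075)

199 15
79201 5970
31521799 2376045
12545596801 945659940
4993116004999 376370280075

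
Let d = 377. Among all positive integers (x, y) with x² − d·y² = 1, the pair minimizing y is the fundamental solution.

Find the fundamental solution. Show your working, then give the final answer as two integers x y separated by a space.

[19; 2,2,2,38] for √377; ℓ=4 ⇒ convergent index 3
i=0: a=19 ⇒ p=19, q=1
…
i=2: a=2 ⇒ p=97, q=5
i=3: a=2 ⇒ p=233, q=12
fundamental: x₁=233, y₁=12  (since 54289 − 377·144 = 1)

233 12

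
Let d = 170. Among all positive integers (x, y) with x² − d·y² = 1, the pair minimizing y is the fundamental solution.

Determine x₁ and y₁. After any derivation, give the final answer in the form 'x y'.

339 26

[13; 26] for √170; ℓ=1 ⇒ convergent index 1
i=0: a=13 ⇒ p=13, q=1
i=1: a=26 ⇒ p=339, q=26
→ (339, 26).  Check: 339²=114921, 170·26²=114920, difference 1.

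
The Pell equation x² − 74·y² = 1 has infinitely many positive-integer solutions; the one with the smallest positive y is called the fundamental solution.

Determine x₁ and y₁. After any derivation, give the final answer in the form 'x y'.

√74 = [8; 1,1,1,1,16, …], period ℓ=5 (odd) → k=9
a_0=8:  p_0=8·1+0=8,  q_0=8·0+1=1
a_1=1:  p_1=1·8+1=9,  q_1=1·1+0=1
…
a_3=1:  p_3=1·17+9=26,  q_3=1·2+1=3
a_4=1:  p_4=1·26+17=43,  q_4=1·3+2=5
a_5=16:  p_5=16·43+26=714,  q_5=16·5+3=83
a_6=1:  p_6=1·714+43=757,  q_6=1·83+5=88
a_7=1:  p_7=1·757+714=1471,  q_7=1·88+83=171
a_8=1:  p_8=1·1471+757=2228,  q_8=1·171+88=259
a_9=1:  p_9=1·2228+1471=3699,  q_9=1·259+171=430
→ (3699, 430).  Check: 3699²=13682601, 74·430²=13682600, difference 1.

3699 430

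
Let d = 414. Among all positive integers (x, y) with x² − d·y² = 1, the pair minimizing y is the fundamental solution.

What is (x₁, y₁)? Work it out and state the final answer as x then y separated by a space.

24335 1196

√414 = [20; 2,1,7,2,7,1,2,40, …], period ℓ=8 (even) → k=7
k=0  a_k=20  p_k/q_k = 20/1
…
k=4  a_k=2  p_k/q_k = 997/49
…
k=6  a_k=1  p_k/q_k = 8444/415
k=7  a_k=2  p_k/q_k = 24335/1196
fundamental: x₁=24335, y₁=1196  (since 592192225 − 414·1430416 = 1)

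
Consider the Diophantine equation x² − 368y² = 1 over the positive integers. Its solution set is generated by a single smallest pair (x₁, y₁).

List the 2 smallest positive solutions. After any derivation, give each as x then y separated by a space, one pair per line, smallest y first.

d=368: √d = [19; 5,2,5,38] (ℓ=4, even), read p_3/q_3
k=0  a_k=19  p_k/q_k = 19/1
…
k=2  a_k=2  p_k/q_k = 211/11
k=3  a_k=5  p_k/q_k = 1151/60
fundamental: x₁=1151, y₁=60  (since 1324801 − 368·3600 = 1)
(x_2, y_2) = (1151·1151 + 368·60·60, 1151·60 + 60·1151) = (2649601, 138120)

1151 60
2649601 138120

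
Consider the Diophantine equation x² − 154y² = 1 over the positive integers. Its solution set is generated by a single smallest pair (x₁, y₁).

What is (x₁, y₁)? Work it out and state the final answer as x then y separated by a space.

21295 1716

[12; 2,2,3,1,2,1,3,2,2,24] for √154; ℓ=10 ⇒ convergent index 9
i=0: a=12 ⇒ p=12, q=1
i=1: a=2 ⇒ p=25, q=2
i=2: a=2 ⇒ p=62, q=5
i=3: a=3 ⇒ p=211, q=17
…
i=5: a=2 ⇒ p=757, q=61
…
i=7: a=3 ⇒ p=3847, q=310
i=8: a=2 ⇒ p=8724, q=703
i=9: a=2 ⇒ p=21295, q=1716
(x₁, y₁) = (21295, 1716);  21295² − 154·1716² = 1 ✓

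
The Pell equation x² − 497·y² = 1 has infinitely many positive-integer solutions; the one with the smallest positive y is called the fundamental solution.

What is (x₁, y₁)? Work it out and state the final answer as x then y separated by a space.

√497 = [22; 3,2,2,5,6,5,2,2,3,44, …], period ℓ=10 (even) → k=9
step 0: (22, 1)  from 22·(1,0) + (0,1)
…
step 3: (379, 17)  from 2·(156,7) + (67,3)
…
step 6: (65476, 2937)  from 5·(12685,569) + (2051,92)
step 7: (143637, 6443)  from 2·(65476,2937) + (12685,569)
step 8: (352750, 15823)  from 2·(143637,6443) + (65476,2937)
step 9: (1201887, 53912)  from 3·(352750,15823) + (143637,6443)
fundamental: x₁=1201887, y₁=53912  (since 1444532360769 − 497·2906503744 = 1)

1201887 53912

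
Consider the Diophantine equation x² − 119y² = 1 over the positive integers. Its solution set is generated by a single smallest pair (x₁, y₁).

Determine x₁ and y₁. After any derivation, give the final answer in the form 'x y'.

120 11

[10; 1,9,1,20] for √119; ℓ=4 ⇒ convergent index 3
a_0=10:  p_0=10·1+0=10,  q_0=10·0+1=1
…
a_2=9:  p_2=9·11+10=109,  q_2=9·1+1=10
a_3=1:  p_3=1·109+11=120,  q_3=1·10+1=11
(x₁, y₁) = (120, 11);  120² − 119·11² = 1 ✓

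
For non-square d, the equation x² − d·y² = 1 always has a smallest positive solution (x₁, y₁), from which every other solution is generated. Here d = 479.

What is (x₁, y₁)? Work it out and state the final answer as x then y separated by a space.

d=479: √d = [21; 1,7,1,3,2,21,2,3,1,7,1,42] (ℓ=12, even), read p_11/q_11
k=0  a_k=21  p_k/q_k = 21/1
…
k=5  a_k=2  p_k/q_k = 1729/79
…
k=10  a_k=7  p_k/q_k = 2648849/121029
k=11  a_k=1  p_k/q_k = 2989440/136591
(x₁, y₁) = (2989440, 136591);  2989440² − 479·136591² = 1 ✓

2989440 136591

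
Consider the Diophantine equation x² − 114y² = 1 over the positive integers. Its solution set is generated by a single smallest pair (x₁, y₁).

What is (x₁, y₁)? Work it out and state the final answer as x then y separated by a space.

1025 96

√114 = [10; 1,2,10,2,1,20, …], period ℓ=6 (even) → k=5
i=0: a=10 ⇒ p=10, q=1
…
i=2: a=2 ⇒ p=32, q=3
i=3: a=10 ⇒ p=331, q=31
i=4: a=2 ⇒ p=694, q=65
i=5: a=1 ⇒ p=1025, q=96
(x₁, y₁) = (1025, 96);  1025² − 114·96² = 1 ✓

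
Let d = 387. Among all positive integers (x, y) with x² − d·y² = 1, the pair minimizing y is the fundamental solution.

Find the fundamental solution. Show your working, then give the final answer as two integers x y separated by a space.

3482 177

[19; 1,2,19,2,1,38] for √387; ℓ=6 ⇒ convergent index 5
i=0: a=19 ⇒ p=19, q=1
…
i=2: a=2 ⇒ p=59, q=3
…
i=4: a=2 ⇒ p=2341, q=119
i=5: a=1 ⇒ p=3482, q=177
(x₁, y₁) = (3482, 177);  3482² − 387·177² = 1 ✓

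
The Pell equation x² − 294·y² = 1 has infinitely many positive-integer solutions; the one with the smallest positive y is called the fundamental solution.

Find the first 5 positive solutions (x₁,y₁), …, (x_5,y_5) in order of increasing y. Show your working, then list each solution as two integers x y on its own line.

4801 280
46099201 2688560
442644523201 25815552840
4250272665676801 247880935681120
40811117693184120001 2380152718594561400

√294 → a₀=17, period (6,1,4,1,6,34); ℓ=6 even so k=5
i=0: a=17 ⇒ p=17, q=1
…
i=4: a=1 ⇒ p=703, q=41
i=5: a=6 ⇒ p=4801, q=280
fundamental: x₁=4801, y₁=280  (since 23049601 − 294·78400 = 1)
(x_2, y_2) = (4801·4801 + 294·280·280, 4801·280 + 280·4801) = (46099201, 2688560)
(x_3, y_3) = (4801·46099201 + 294·280·2688560, 4801·2688560 + 280·46099201) = (442644523201, 25815552840)
(x_4, y_4) = (4801·442644523201 + 294·280·25815552840, 4801·25815552840 + 280·442644523201) = (4250272665676801, 247880935681120)
(x_5, y_5) = (4801·4250272665676801 + 294·280·247880935681120, 4801·247880935681120 + 280·4250272665676801) = (40811117693184120001, 2380152718594561400)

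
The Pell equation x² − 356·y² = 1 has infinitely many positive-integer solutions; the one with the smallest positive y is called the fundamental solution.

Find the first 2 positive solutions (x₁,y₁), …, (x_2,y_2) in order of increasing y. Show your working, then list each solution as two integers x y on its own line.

500001 26500
500002000001 26500053000

d=356: √d = [18; 1,6,1,1,2,…,6,1,36] (ℓ=14, even), read p_13/q_13
k=0  a_k=18  p_k/q_k = 18/1
…
k=4  a_k=1  p_k/q_k = 283/15
…
k=8  a_k=1  p_k/q_k = 9717/515
…
k=12  a_k=6  p_k/q_k = 433982/23001
k=13  a_k=1  p_k/q_k = 500001/26500
fundamental: x₁=500001, y₁=26500  (since 250001000001 − 356·702250000 = 1)
(x_2, y_2) = (500001·500001 + 356·26500·26500, 500001·26500 + 26500·500001) = (500002000001, 26500053000)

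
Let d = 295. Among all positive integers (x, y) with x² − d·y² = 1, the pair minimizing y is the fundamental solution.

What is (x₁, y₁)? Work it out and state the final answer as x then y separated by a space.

d=295: √d = [17; 5,1,2,3,2,6,2,3,2,1,5,34] (ℓ=12, even), read p_11/q_11
step 0: (17, 1)  from 17·(1,0) + (0,1)
step 1: (86, 5)  from 5·(17,1) + (1,0)
…
step 7: (31208, 1817)  from 2·(14479,843) + (2250,131)
step 8: (108103, 6294)  from 3·(31208,1817) + (14479,843)
…
step 10: (355517, 20699)  from 1·(247414,14405) + (108103,6294)
step 11: (2024999, 117900)  from 5·(355517,20699) + (247414,14405)
(x₁, y₁) = (2024999, 117900);  2024999² − 295·117900² = 1 ✓

2024999 117900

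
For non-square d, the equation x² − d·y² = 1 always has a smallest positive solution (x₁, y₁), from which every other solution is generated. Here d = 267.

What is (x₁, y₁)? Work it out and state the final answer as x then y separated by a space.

√267 → a₀=16, period (2,1,15,1,2,32); ℓ=6 even so k=5
k=0  a_k=16  p_k/q_k = 16/1
…
k=3  a_k=15  p_k/q_k = 768/47
k=4  a_k=1  p_k/q_k = 817/50
k=5  a_k=2  p_k/q_k = 2402/147
fundamental: x₁=2402, y₁=147  (since 5769604 − 267·21609 = 1)

2402 147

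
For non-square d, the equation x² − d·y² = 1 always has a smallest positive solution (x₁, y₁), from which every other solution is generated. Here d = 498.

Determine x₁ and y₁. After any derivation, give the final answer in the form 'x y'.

d=498: √d = [22; 3,6,22,6,3,44] (ℓ=6, even), read p_5/q_5
step 0: (22, 1)  from 22·(1,0) + (0,1)
step 1: (67, 3)  from 3·(22,1) + (1,0)
step 2: (424, 19)  from 6·(67,3) + (22,1)
…
step 4: (56794, 2545)  from 6·(9395,421) + (424,19)
step 5: (179777, 8056)  from 3·(56794,2545) + (9395,421)
→ (179777, 8056).  Check: 179777²=32319769729, 498·8056²=32319769728, difference 1.

179777 8056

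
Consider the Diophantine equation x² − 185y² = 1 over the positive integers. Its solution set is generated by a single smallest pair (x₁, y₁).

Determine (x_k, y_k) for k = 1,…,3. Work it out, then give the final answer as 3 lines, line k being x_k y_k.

d=185: √d = [13; 1,1,1,1,26] (ℓ=5, odd), read p_9/q_9
step 0: (13, 1)  from 13·(1,0) + (0,1)
step 1: (14, 1)  from 1·(13,1) + (1,0)
step 2: (27, 2)  from 1·(14,1) + (13,1)
step 3: (41, 3)  from 1·(27,2) + (14,1)
…
step 5: (1809, 133)  from 26·(68,5) + (41,3)
step 6: (1877, 138)  from 1·(1809,133) + (68,5)
step 7: (3686, 271)  from 1·(1877,138) + (1809,133)
step 8: (5563, 409)  from 1·(3686,271) + (1877,138)
step 9: (9249, 680)  from 1·(5563,409) + (3686,271)
fundamental: x₁=9249, y₁=680  (since 85544001 − 185·462400 = 1)
(9249+680√185)^2 = 171088001 + 12578640√185
(9249+680√185)^3 = 3164785833249 + 232679682040√185

9249 680
171088001 12578640
3164785833249 232679682040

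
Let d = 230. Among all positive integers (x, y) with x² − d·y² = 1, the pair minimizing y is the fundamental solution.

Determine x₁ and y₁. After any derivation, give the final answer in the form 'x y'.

91 6

d=230: √d = [15; 6,30] (ℓ=2, even), read p_1/q_1
i=0: a=15 ⇒ p=15, q=1
i=1: a=6 ⇒ p=91, q=6
(x₁, y₁) = (91, 6);  91² − 230·6² = 1 ✓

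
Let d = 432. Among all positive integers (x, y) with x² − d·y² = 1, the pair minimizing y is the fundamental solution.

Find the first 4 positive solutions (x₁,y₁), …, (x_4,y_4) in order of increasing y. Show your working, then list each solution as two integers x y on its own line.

1351 65
3650401 175630
9863382151 474552195
26650854921601 1282239855260

[20; 1,3,1,1,1,3,1,40] for √432; ℓ=8 ⇒ convergent index 7
a_0=20:  p_0=20·1+0=20,  q_0=20·0+1=1
…
a_3=1:  p_3=1·83+21=104,  q_3=1·4+1=5
a_4=1:  p_4=1·104+83=187,  q_4=1·5+4=9
…
a_6=3:  p_6=3·291+187=1060,  q_6=3·14+9=51
a_7=1:  p_7=1·1060+291=1351,  q_7=1·51+14=65
→ (1351, 65).  Check: 1351²=1825201, 432·65²=1825200, difference 1.
k=2:  x_2 = 1351·1351+432·65·65 = 3650401,  y_2 = 1351·65+65·1351 = 175630
k=3:  x_3 = 1351·3650401+432·65·175630 = 9863382151,  y_3 = 1351·175630+65·3650401 = 474552195
k=4:  x_4 = 1351·9863382151+432·65·474552195 = 26650854921601,  y_4 = 1351·474552195+65·9863382151 = 1282239855260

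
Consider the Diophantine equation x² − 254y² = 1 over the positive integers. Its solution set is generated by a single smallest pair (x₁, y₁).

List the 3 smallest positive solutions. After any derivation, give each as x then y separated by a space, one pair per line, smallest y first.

√254 → a₀=15, period (1,14,1,30); ℓ=4 even so k=3
i=0: a=15 ⇒ p=15, q=1
i=1: a=1 ⇒ p=16, q=1
i=2: a=14 ⇒ p=239, q=15
i=3: a=1 ⇒ p=255, q=16
→ (255, 16).  Check: 255²=65025, 254·16²=65024, difference 1.
(x_2, y_2) = (255·255 + 254·16·16, 255·16 + 16·255) = (130049, 8160)
(x_3, y_3) = (255·130049 + 254·16·8160, 255·8160 + 16·130049) = (66324735, 4161584)

255 16
130049 8160
66324735 4161584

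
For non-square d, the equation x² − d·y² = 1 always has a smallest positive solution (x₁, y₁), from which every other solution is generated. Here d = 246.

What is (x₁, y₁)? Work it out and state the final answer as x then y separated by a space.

88805 5662

d=246: √d = [15; 1,2,5,1,14,1,5,2,1,30] (ℓ=10, even), read p_9/q_9
k=0  a_k=15  p_k/q_k = 15/1
k=1  a_k=1  p_k/q_k = 16/1
…
k=3  a_k=5  p_k/q_k = 251/16
k=4  a_k=1  p_k/q_k = 298/19
k=5  a_k=14  p_k/q_k = 4423/282
k=6  a_k=1  p_k/q_k = 4721/301
k=7  a_k=5  p_k/q_k = 28028/1787
k=8  a_k=2  p_k/q_k = 60777/3875
k=9  a_k=1  p_k/q_k = 88805/5662
(x₁, y₁) = (88805, 5662);  88805² − 246·5662² = 1 ✓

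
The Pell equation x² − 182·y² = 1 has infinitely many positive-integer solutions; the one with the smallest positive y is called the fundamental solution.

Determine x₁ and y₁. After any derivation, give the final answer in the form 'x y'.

√182 → a₀=13, period (2,26); ℓ=2 even so k=1
step 0: (13, 1)  from 13·(1,0) + (0,1)
step 1: (27, 2)  from 2·(13,1) + (1,0)
(x₁, y₁) = (27, 2);  27² − 182·2² = 1 ✓

27 2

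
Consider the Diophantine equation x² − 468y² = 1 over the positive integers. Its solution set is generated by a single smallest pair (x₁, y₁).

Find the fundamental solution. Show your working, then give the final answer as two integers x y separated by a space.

649 30

√468 = [21; 1,1,1,2,1,1,1,42, …], period ℓ=8 (even) → k=7
a_0=21:  p_0=21·1+0=21,  q_0=21·0+1=1
a_1=1:  p_1=1·21+1=22,  q_1=1·1+0=1
a_2=1:  p_2=1·22+21=43,  q_2=1·1+1=2
a_3=1:  p_3=1·43+22=65,  q_3=1·2+1=3
a_4=2:  p_4=2·65+43=173,  q_4=2·3+2=8
a_5=1:  p_5=1·173+65=238,  q_5=1·8+3=11
a_6=1:  p_6=1·238+173=411,  q_6=1·11+8=19
a_7=1:  p_7=1·411+238=649,  q_7=1·19+11=30
→ (649, 30).  Check: 649²=421201, 468·30²=421200, difference 1.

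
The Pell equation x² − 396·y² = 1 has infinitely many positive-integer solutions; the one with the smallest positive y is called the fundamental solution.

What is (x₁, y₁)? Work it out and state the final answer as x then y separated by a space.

199 10

[19; 1,8,1,38] for √396; ℓ=4 ⇒ convergent index 3
step 0: (19, 1)  from 19·(1,0) + (0,1)
step 1: (20, 1)  from 1·(19,1) + (1,0)
step 2: (179, 9)  from 8·(20,1) + (19,1)
step 3: (199, 10)  from 1·(179,9) + (20,1)
(x₁, y₁) = (199, 10);  199² − 396·10² = 1 ✓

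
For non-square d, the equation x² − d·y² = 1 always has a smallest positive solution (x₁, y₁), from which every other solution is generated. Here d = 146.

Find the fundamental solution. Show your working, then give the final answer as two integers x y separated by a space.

145 12

d=146: √d = [12; 12,24] (ℓ=2, even), read p_1/q_1
a_0=12:  p_0=12·1+0=12,  q_0=12·0+1=1
a_1=12:  p_1=12·12+1=145,  q_1=12·1+0=12
→ (145, 12).  Check: 145²=21025, 146·12²=21024, difference 1.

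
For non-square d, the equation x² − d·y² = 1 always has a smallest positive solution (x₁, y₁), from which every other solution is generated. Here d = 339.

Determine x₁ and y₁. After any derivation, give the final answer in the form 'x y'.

97970 5321

√339 = [18; 2,2,2,1,17,1,2,2,2,36, …], period ℓ=10 (even) → k=9
step 0: (18, 1)  from 18·(1,0) + (0,1)
step 1: (37, 2)  from 2·(18,1) + (1,0)
step 2: (92, 5)  from 2·(37,2) + (18,1)
step 3: (221, 12)  from 2·(92,5) + (37,2)
step 4: (313, 17)  from 1·(221,12) + (92,5)
step 5: (5542, 301)  from 17·(313,17) + (221,12)
…
step 7: (17252, 937)  from 2·(5855,318) + (5542,301)
step 8: (40359, 2192)  from 2·(17252,937) + (5855,318)
step 9: (97970, 5321)  from 2·(40359,2192) + (17252,937)
(x₁, y₁) = (97970, 5321);  97970² − 339·5321² = 1 ✓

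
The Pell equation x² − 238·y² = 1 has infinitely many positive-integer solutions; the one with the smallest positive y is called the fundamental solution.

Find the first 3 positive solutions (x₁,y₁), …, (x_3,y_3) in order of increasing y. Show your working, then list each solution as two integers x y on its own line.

d=238: √d = [15; 2,2,1,14,1,2,2,30] (ℓ=8, even), read p_7/q_7
k=0  a_k=15  p_k/q_k = 15/1
k=1  a_k=2  p_k/q_k = 31/2
k=2  a_k=2  p_k/q_k = 77/5
…
k=4  a_k=14  p_k/q_k = 1589/103
k=5  a_k=1  p_k/q_k = 1697/110
k=6  a_k=2  p_k/q_k = 4983/323
k=7  a_k=2  p_k/q_k = 11663/756
(x₁, y₁) = (11663, 756);  11663² − 238·756² = 1 ✓
(x_2, y_2) = (11663·11663 + 238·756·756, 11663·756 + 756·11663) = (272051137, 17634456)
(x_3, y_3) = (11663·272051137 + 238·756·17634456, 11663·17634456 + 756·272051137) = (6345864809999, 411341319900)

11663 756
272051137 17634456
6345864809999 411341319900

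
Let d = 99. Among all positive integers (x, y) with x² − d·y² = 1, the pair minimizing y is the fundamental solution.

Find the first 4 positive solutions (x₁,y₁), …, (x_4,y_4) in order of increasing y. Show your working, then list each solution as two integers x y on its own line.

10 1
199 20
3970 399
79201 7960

d=99: √d = [9; 1,18] (ℓ=2, even), read p_1/q_1
a_0=9:  p_0=9·1+0=9,  q_0=9·0+1=1
a_1=1:  p_1=1·9+1=10,  q_1=1·1+0=1
(x₁, y₁) = (10, 1);  10² − 99·1² = 1 ✓
k=2:  x_2 = 10·10+99·1·1 = 199,  y_2 = 10·1+1·10 = 20
k=3:  x_3 = 10·199+99·1·20 = 3970,  y_3 = 10·20+1·199 = 399
k=4:  x_4 = 10·3970+99·1·399 = 79201,  y_4 = 10·399+1·3970 = 7960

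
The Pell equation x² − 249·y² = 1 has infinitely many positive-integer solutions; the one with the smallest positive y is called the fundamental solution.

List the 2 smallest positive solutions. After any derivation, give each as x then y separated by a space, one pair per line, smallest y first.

√249 → a₀=15, period (1,3,1,1,5,…,3,1,30); ℓ=16 even so k=15
i=0: a=15 ⇒ p=15, q=1
i=1: a=1 ⇒ p=16, q=1
…
i=3: a=1 ⇒ p=79, q=5
…
i=5: a=5 ⇒ p=789, q=50
i=6: a=1 ⇒ p=931, q=59
…
i=8: a=10 ⇒ p=36751, q=2329
…
i=11: a=5 ⇒ p=866765, q=54929
…
i=13: a=1 ⇒ p=1884116, q=119401
i=14: a=3 ⇒ p=6669699, q=422675
i=15: a=1 ⇒ p=8553815, q=542076
(x₁, y₁) = (8553815, 542076);  8553815² − 249·542076² = 1 ✓
n=2: (8553815,542076)∘(8553815,542076) = (8553815·8553815+249·542076·542076, 8553815·542076+542076·8553815) = (146335502108449,9273635639880)

8553815 542076
146335502108449 9273635639880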